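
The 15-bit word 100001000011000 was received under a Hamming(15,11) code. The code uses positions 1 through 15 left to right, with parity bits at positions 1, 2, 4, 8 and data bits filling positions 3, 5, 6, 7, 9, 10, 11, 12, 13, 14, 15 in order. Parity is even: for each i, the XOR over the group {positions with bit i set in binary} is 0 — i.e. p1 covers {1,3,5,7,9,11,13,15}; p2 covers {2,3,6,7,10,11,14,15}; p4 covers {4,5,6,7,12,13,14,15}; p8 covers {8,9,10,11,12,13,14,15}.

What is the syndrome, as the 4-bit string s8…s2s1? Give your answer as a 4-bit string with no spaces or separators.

s1 (pos 1,3,5,7,9,11,13,15): 1⊕0⊕0⊕0⊕0⊕1⊕0⊕0 = 0
s2 (pos 2,3,6,7,10,11,14,15): 0⊕0⊕1⊕0⊕0⊕1⊕0⊕0 = 0
s4 (pos 4,5,6,7,12,13,14,15): 0⊕0⊕1⊕0⊕1⊕0⊕0⊕0 = 0
s8 (pos 8,9,10,11,12,13,14,15): 0⊕0⊕0⊕1⊕1⊕0⊕0⊕0 = 0
Syndrome s8…s1 = 0000 → no error.

0000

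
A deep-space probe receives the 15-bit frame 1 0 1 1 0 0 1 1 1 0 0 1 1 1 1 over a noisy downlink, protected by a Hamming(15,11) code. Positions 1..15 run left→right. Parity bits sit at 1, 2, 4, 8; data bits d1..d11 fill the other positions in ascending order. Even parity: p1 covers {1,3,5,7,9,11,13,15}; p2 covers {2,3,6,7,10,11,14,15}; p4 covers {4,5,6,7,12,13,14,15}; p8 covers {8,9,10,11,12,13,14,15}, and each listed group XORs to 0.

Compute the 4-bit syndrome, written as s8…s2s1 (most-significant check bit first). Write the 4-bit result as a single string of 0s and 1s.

s1 (pos 1,3,5,7,9,11,13,15): 1⊕1⊕0⊕1⊕1⊕0⊕1⊕1 = 0
s2 (pos 2,3,6,7,10,11,14,15): 0⊕1⊕0⊕1⊕0⊕0⊕1⊕1 = 0
s4 (pos 4,5,6,7,12,13,14,15): 1⊕0⊕0⊕1⊕1⊕1⊕1⊕1 = 0
s8 (pos 8,9,10,11,12,13,14,15): 1⊕1⊕0⊕0⊕1⊕1⊕1⊕1 = 0
Syndrome s8…s1 = 0000 → no error.

0000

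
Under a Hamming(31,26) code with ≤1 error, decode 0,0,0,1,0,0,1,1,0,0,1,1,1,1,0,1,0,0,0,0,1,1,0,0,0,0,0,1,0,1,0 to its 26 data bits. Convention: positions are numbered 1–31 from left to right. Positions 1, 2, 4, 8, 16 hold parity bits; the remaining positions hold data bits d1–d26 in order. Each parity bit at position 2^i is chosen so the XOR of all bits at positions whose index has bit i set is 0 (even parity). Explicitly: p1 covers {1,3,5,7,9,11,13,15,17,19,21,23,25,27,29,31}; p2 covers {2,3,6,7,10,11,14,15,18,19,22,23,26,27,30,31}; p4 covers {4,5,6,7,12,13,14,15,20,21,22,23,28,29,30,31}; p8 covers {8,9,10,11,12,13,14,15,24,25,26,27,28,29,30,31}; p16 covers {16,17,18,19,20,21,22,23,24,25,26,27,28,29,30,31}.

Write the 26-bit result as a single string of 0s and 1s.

s1 (pos 1,3,5,7,9,11,13,15,17,19,21,23,25,27,29,31): 0⊕0⊕0⊕1⊕0⊕1⊕1⊕0⊕0⊕0⊕1⊕0⊕0⊕0⊕0⊕0 = 0
s2 (pos 2,3,6,7,10,11,14,15,18,19,22,23,26,27,30,31): 0⊕0⊕0⊕1⊕0⊕1⊕1⊕0⊕0⊕0⊕1⊕0⊕0⊕0⊕1⊕0 = 1
s4 (pos 4,5,6,7,12,13,14,15,20,21,22,23,28,29,30,31): 1⊕0⊕0⊕1⊕1⊕1⊕1⊕0⊕0⊕1⊕1⊕0⊕1⊕0⊕1⊕0 = 1
s8 (pos 8,9,10,11,12,13,14,15,24,25,26,27,28,29,30,31): 1⊕0⊕0⊕1⊕1⊕1⊕1⊕0⊕0⊕0⊕0⊕0⊕1⊕0⊕1⊕0 = 1
s16 (pos 16,17,18,19,20,21,22,23,24,25,26,27,28,29,30,31): 1⊕0⊕0⊕0⊕0⊕1⊕1⊕0⊕0⊕0⊕0⊕0⊕1⊕0⊕1⊕0 = 1
Syndrome s16…s1 = 11110 → error at position 30.
Flip position 30: 0001001100111101000011000001010 → 0001001100111101000011000001000
Read data bits from positions 3,5,6,7,9,10,11,12,13,14,15,17,18,19,20,21,22,23,24,25,26,27,28,29,30,31: 00010011110000011000001000

00010011110000011000001000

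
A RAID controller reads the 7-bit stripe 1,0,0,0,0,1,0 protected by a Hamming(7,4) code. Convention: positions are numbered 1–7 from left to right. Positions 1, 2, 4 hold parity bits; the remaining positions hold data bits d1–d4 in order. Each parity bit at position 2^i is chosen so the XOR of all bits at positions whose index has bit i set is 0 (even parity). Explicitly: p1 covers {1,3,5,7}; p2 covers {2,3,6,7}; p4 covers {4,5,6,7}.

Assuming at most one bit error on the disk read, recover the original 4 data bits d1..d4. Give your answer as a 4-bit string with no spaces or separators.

0011

s1 (pos 1,3,5,7): 1⊕0⊕0⊕0 = 1
s2 (pos 2,3,6,7): 0⊕0⊕1⊕0 = 1
s4 (pos 4,5,6,7): 0⊕0⊕1⊕0 = 1
Syndrome s4…s1 = 111 → error at position 7.
Flip position 7: 1000010 → 1000011
Read data bits from positions 3,5,6,7: 0011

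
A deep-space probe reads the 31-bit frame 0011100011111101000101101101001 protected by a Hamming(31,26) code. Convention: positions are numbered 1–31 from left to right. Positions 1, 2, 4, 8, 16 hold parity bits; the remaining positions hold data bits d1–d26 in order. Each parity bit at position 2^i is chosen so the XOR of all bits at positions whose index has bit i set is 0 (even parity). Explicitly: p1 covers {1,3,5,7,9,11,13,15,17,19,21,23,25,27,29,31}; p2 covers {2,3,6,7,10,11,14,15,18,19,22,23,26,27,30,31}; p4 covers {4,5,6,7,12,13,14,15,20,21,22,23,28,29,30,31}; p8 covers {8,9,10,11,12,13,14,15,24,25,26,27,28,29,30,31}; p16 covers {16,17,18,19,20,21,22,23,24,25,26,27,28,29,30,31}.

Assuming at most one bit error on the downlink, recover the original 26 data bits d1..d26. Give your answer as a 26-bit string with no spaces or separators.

11001111110000101101101001

s1 (pos 1,3,5,7,9,11,13,15,17,19,21,23,25,27,29,31): 0⊕1⊕1⊕0⊕1⊕1⊕1⊕0⊕0⊕0⊕0⊕1⊕1⊕0⊕0⊕1 = 0
s2 (pos 2,3,6,7,10,11,14,15,18,19,22,23,26,27,30,31): 0⊕1⊕0⊕0⊕1⊕1⊕1⊕0⊕0⊕0⊕1⊕1⊕1⊕0⊕0⊕1 = 0
s4 (pos 4,5,6,7,12,13,14,15,20,21,22,23,28,29,30,31): 1⊕1⊕0⊕0⊕1⊕1⊕1⊕0⊕1⊕0⊕1⊕1⊕1⊕0⊕0⊕1 = 0
s8 (pos 8,9,10,11,12,13,14,15,24,25,26,27,28,29,30,31): 0⊕1⊕1⊕1⊕1⊕1⊕1⊕0⊕0⊕1⊕1⊕0⊕1⊕0⊕0⊕1 = 0
s16 (pos 16,17,18,19,20,21,22,23,24,25,26,27,28,29,30,31): 1⊕0⊕0⊕0⊕1⊕0⊕1⊕1⊕0⊕1⊕1⊕0⊕1⊕0⊕0⊕1 = 0
Syndrome s16…s1 = 00000 → no error.
Read data bits from positions 3,5,6,7,9,10,11,12,13,14,15,17,18,19,20,21,22,23,24,25,26,27,28,29,30,31: 11001111110000101101101001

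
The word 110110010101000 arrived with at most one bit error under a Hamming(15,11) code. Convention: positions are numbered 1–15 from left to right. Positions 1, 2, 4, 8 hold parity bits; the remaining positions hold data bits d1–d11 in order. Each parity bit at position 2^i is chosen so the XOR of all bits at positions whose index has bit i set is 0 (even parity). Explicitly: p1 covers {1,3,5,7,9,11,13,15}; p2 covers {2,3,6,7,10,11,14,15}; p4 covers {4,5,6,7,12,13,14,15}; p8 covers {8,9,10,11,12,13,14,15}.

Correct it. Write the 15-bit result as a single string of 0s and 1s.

s1 (pos 1,3,5,7,9,11,13,15): 1⊕0⊕1⊕0⊕0⊕0⊕0⊕0 = 0
s2 (pos 2,3,6,7,10,11,14,15): 1⊕0⊕0⊕0⊕1⊕0⊕0⊕0 = 0
s4 (pos 4,5,6,7,12,13,14,15): 1⊕1⊕0⊕0⊕1⊕0⊕0⊕0 = 1
s8 (pos 8,9,10,11,12,13,14,15): 1⊕0⊕1⊕0⊕1⊕0⊕0⊕0 = 1
Syndrome s8…s1 = 1100 → error at position 12.
Flip position 12: 110110010101000 → 110110010100000

110110010100000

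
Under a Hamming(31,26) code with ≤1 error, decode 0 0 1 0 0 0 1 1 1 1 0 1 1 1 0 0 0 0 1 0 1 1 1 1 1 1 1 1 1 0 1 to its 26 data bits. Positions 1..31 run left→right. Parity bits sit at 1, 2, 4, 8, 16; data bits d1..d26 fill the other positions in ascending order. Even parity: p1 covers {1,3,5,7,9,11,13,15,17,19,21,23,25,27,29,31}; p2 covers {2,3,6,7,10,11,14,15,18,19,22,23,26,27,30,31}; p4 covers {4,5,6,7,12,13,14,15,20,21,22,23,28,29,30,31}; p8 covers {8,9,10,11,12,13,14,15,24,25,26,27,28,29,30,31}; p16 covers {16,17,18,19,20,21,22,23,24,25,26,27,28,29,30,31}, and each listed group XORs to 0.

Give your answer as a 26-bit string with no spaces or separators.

10011101110001011110111101

s1 (pos 1,3,5,7,9,11,13,15,17,19,21,23,25,27,29,31): 0⊕1⊕0⊕1⊕1⊕0⊕1⊕0⊕0⊕1⊕1⊕1⊕1⊕1⊕1⊕1 = 1
s2 (pos 2,3,6,7,10,11,14,15,18,19,22,23,26,27,30,31): 0⊕1⊕0⊕1⊕1⊕0⊕1⊕0⊕0⊕1⊕1⊕1⊕1⊕1⊕0⊕1 = 0
s4 (pos 4,5,6,7,12,13,14,15,20,21,22,23,28,29,30,31): 0⊕0⊕0⊕1⊕1⊕1⊕1⊕0⊕0⊕1⊕1⊕1⊕1⊕1⊕0⊕1 = 0
s8 (pos 8,9,10,11,12,13,14,15,24,25,26,27,28,29,30,31): 1⊕1⊕1⊕0⊕1⊕1⊕1⊕0⊕1⊕1⊕1⊕1⊕1⊕1⊕0⊕1 = 1
s16 (pos 16,17,18,19,20,21,22,23,24,25,26,27,28,29,30,31): 0⊕0⊕0⊕1⊕0⊕1⊕1⊕1⊕1⊕1⊕1⊕1⊕1⊕1⊕0⊕1 = 1
Syndrome s16…s1 = 11001 → error at position 25.
Flip position 25: 0010001111011100001011111111101 → 0010001111011100001011110111101
Read data bits from positions 3,5,6,7,9,10,11,12,13,14,15,17,18,19,20,21,22,23,24,25,26,27,28,29,30,31: 10011101110001011110111101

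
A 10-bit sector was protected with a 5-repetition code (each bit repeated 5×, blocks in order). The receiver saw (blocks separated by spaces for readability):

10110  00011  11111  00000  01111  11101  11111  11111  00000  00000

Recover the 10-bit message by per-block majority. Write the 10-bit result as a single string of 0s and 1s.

1010111100

Block 1 (10110): 3 ones → 1
Block 2 (00011): 2 ones → 0
Block 3 (11111): 5 ones → 1
Block 4 (00000): 0 ones → 0
Block 5 (01111): 4 ones → 1
Block 6 (11101): 4 ones → 1
Block 7 (11111): 5 ones → 1
Block 8 (11111): 5 ones → 1
Block 9 (00000): 0 ones → 0
Block 10 (00000): 0 ones → 0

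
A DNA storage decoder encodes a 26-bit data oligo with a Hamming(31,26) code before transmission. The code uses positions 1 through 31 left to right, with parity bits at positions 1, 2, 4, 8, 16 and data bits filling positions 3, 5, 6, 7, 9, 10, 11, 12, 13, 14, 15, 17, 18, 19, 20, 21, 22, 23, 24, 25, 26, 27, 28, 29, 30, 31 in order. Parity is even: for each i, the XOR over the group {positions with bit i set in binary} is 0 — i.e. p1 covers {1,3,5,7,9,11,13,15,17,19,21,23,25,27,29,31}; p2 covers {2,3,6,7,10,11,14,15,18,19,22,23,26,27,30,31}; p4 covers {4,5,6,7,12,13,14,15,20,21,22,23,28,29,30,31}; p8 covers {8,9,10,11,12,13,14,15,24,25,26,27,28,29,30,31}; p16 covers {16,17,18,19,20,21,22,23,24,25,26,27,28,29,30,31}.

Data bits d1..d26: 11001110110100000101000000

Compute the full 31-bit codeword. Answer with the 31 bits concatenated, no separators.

0110100011101101100000101000000

Place data at non-parity positions: p1 p2 1 p4 1 0 0 p8 1 1 1 0 1 1 0 p16 1 0 0 0 0 0 1 0 1 0 0 0 0 0 0
p1 (pos 1,3,5,7,9,11,13,15,17,19,21,23,25,27,29,31): XOR of data positions = 1⊕1⊕0⊕1⊕1⊕1⊕0⊕1⊕0⊕0⊕1⊕1⊕0⊕0⊕0 = 0
p2 (pos 2,3,6,7,10,11,14,15,18,19,22,23,26,27,30,31): XOR of data positions = 1⊕0⊕0⊕1⊕1⊕1⊕0⊕0⊕0⊕0⊕1⊕0⊕0⊕0⊕0 = 1
p4 (pos 4,5,6,7,12,13,14,15,20,21,22,23,28,29,30,31): XOR of data positions = 1⊕0⊕0⊕0⊕1⊕1⊕0⊕0⊕0⊕0⊕1⊕0⊕0⊕0⊕0 = 0
p8 (pos 8,9,10,11,12,13,14,15,24,25,26,27,28,29,30,31): XOR of data positions = 1⊕1⊕1⊕0⊕1⊕1⊕0⊕0⊕1⊕0⊕0⊕0⊕0⊕0⊕0 = 0
p16 (pos 16,17,18,19,20,21,22,23,24,25,26,27,28,29,30,31): XOR of data positions = 1⊕0⊕0⊕0⊕0⊕0⊕1⊕0⊕1⊕0⊕0⊕0⊕0⊕0⊕0 = 1
Codeword: 0110100011101101100000101000000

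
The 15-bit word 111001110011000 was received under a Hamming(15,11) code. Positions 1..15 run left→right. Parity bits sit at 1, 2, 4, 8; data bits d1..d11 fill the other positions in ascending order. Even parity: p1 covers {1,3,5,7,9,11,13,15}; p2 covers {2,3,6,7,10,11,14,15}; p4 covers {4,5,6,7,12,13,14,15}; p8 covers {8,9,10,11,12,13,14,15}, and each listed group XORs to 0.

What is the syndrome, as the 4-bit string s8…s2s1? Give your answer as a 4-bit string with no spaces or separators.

1110

s1 (pos 1,3,5,7,9,11,13,15): 1⊕1⊕0⊕1⊕0⊕1⊕0⊕0 = 0
s2 (pos 2,3,6,7,10,11,14,15): 1⊕1⊕1⊕1⊕0⊕1⊕0⊕0 = 1
s4 (pos 4,5,6,7,12,13,14,15): 0⊕0⊕1⊕1⊕1⊕0⊕0⊕0 = 1
s8 (pos 8,9,10,11,12,13,14,15): 1⊕0⊕0⊕1⊕1⊕0⊕0⊕0 = 1
Syndrome s8…s1 = 1110 → error at position 14.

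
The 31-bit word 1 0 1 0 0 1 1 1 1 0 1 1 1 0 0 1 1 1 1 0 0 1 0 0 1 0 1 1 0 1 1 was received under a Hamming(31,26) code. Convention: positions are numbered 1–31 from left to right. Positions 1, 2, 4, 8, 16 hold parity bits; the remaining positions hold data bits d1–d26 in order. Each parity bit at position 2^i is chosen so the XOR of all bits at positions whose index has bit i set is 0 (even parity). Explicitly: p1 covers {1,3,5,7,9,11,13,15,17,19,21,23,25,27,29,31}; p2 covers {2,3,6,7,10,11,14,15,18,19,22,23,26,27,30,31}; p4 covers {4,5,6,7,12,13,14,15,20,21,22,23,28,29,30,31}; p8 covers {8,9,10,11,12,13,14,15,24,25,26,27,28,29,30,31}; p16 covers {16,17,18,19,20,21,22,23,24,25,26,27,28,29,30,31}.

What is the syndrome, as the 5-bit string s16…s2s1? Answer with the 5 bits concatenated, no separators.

s1 (pos 1,3,5,7,9,11,13,15,17,19,21,23,25,27,29,31): 1⊕1⊕0⊕1⊕1⊕1⊕1⊕0⊕1⊕1⊕0⊕0⊕1⊕1⊕0⊕1 = 1
s2 (pos 2,3,6,7,10,11,14,15,18,19,22,23,26,27,30,31): 0⊕1⊕1⊕1⊕0⊕1⊕0⊕0⊕1⊕1⊕1⊕0⊕0⊕1⊕1⊕1 = 0
s4 (pos 4,5,6,7,12,13,14,15,20,21,22,23,28,29,30,31): 0⊕0⊕1⊕1⊕1⊕1⊕0⊕0⊕0⊕0⊕1⊕0⊕1⊕0⊕1⊕1 = 0
s8 (pos 8,9,10,11,12,13,14,15,24,25,26,27,28,29,30,31): 1⊕1⊕0⊕1⊕1⊕1⊕0⊕0⊕0⊕1⊕0⊕1⊕1⊕0⊕1⊕1 = 0
s16 (pos 16,17,18,19,20,21,22,23,24,25,26,27,28,29,30,31): 1⊕1⊕1⊕1⊕0⊕0⊕1⊕0⊕0⊕1⊕0⊕1⊕1⊕0⊕1⊕1 = 0
Syndrome s16…s1 = 00001 → error at position 1.

00001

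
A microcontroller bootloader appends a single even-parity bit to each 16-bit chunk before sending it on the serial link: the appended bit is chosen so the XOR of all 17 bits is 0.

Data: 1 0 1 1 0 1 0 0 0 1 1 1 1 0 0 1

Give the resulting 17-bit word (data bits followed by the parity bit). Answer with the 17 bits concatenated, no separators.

XOR of the 16 data bits: 1⊕0⊕1⊕1⊕0⊕1⊕0⊕0⊕0⊕1⊕1⊕1⊕1⊕0⊕0⊕1 = 1
Parity bit = 1 (so all 17 bits XOR to 0).

10110100011110011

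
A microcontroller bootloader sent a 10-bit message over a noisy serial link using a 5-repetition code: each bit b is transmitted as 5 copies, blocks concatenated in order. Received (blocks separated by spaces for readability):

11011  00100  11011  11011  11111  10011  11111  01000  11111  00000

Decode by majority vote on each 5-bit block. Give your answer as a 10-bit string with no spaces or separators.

1011111010

Block 1 (11011): 4 ones → 1
Block 2 (00100): 1 one → 0
Block 3 (11011): 4 ones → 1
Block 4 (11011): 4 ones → 1
Block 5 (11111): 5 ones → 1
Block 6 (10011): 3 ones → 1
Block 7 (11111): 5 ones → 1
Block 8 (01000): 1 one → 0
Block 9 (11111): 5 ones → 1
Block 10 (00000): 0 ones → 0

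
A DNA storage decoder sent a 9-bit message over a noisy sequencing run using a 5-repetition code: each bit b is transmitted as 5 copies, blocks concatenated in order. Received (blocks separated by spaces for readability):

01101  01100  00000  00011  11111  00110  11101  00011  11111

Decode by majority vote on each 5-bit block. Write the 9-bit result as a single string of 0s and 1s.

Block 1 (01101): 3 ones → 1
Block 2 (01100): 2 ones → 0
Block 3 (00000): 0 ones → 0
Block 4 (00011): 2 ones → 0
Block 5 (11111): 5 ones → 1
Block 6 (00110): 2 ones → 0
Block 7 (11101): 4 ones → 1
Block 8 (00011): 2 ones → 0
Block 9 (11111): 5 ones → 1

100010101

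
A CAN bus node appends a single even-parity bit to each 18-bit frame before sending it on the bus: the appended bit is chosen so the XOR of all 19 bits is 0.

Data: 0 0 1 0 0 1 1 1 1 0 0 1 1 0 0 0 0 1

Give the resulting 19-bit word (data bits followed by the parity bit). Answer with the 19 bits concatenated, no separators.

0010011110011000010

XOR of the 18 data bits: 0⊕0⊕1⊕0⊕0⊕1⊕1⊕1⊕1⊕0⊕0⊕1⊕1⊕0⊕0⊕0⊕0⊕1 = 0
Parity bit = 0 (so all 19 bits XOR to 0).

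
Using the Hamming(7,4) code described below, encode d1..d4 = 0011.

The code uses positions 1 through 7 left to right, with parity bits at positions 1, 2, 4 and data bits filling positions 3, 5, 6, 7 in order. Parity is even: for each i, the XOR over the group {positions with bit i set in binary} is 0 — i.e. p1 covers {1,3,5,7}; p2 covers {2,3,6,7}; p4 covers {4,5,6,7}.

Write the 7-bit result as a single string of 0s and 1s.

Place data at non-parity positions: p1 p2 0 p4 0 1 1
p1 (pos 1,3,5,7): XOR of data positions = 0⊕0⊕1 = 1
p2 (pos 2,3,6,7): XOR of data positions = 0⊕1⊕1 = 0
p4 (pos 4,5,6,7): XOR of data positions = 0⊕1⊕1 = 0
Codeword: 1000011

1000011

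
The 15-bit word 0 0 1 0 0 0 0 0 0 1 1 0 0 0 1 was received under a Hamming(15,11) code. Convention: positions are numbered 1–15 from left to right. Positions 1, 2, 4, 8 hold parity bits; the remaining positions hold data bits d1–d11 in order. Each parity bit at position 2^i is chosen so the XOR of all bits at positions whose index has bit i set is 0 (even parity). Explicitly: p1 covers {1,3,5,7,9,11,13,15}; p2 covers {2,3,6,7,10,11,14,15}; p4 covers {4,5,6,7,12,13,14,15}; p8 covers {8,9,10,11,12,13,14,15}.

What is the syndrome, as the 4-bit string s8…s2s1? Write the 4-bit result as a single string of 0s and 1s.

1101

s1 (pos 1,3,5,7,9,11,13,15): 0⊕1⊕0⊕0⊕0⊕1⊕0⊕1 = 1
s2 (pos 2,3,6,7,10,11,14,15): 0⊕1⊕0⊕0⊕1⊕1⊕0⊕1 = 0
s4 (pos 4,5,6,7,12,13,14,15): 0⊕0⊕0⊕0⊕0⊕0⊕0⊕1 = 1
s8 (pos 8,9,10,11,12,13,14,15): 0⊕0⊕1⊕1⊕0⊕0⊕0⊕1 = 1
Syndrome s8…s1 = 1101 → error at position 13.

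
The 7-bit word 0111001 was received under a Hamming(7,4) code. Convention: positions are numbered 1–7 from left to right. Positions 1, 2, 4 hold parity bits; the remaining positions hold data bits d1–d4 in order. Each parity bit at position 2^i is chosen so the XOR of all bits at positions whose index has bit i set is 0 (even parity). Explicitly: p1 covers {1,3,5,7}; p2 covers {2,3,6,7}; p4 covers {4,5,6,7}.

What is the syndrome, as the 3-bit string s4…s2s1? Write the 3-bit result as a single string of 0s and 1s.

s1 (pos 1,3,5,7): 0⊕1⊕0⊕1 = 0
s2 (pos 2,3,6,7): 1⊕1⊕0⊕1 = 1
s4 (pos 4,5,6,7): 1⊕0⊕0⊕1 = 0
Syndrome s4…s1 = 010 → error at position 2.

010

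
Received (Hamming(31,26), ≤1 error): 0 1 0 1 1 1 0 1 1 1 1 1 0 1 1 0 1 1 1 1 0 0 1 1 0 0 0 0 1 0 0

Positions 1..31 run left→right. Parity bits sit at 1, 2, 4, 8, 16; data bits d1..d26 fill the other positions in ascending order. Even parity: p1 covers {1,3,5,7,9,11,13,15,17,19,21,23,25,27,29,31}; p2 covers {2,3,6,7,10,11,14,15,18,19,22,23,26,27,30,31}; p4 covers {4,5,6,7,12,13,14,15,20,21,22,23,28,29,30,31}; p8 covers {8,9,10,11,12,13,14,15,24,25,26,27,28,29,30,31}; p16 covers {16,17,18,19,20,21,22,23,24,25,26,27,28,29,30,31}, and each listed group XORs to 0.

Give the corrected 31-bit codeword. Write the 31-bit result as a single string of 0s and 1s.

s1 (pos 1,3,5,7,9,11,13,15,17,19,21,23,25,27,29,31): 0⊕0⊕1⊕0⊕1⊕1⊕0⊕1⊕1⊕1⊕0⊕1⊕0⊕0⊕1⊕0 = 0
s2 (pos 2,3,6,7,10,11,14,15,18,19,22,23,26,27,30,31): 1⊕0⊕1⊕0⊕1⊕1⊕1⊕1⊕1⊕1⊕0⊕1⊕0⊕0⊕0⊕0 = 1
s4 (pos 4,5,6,7,12,13,14,15,20,21,22,23,28,29,30,31): 1⊕1⊕1⊕0⊕1⊕0⊕1⊕1⊕1⊕0⊕0⊕1⊕0⊕1⊕0⊕0 = 1
s8 (pos 8,9,10,11,12,13,14,15,24,25,26,27,28,29,30,31): 1⊕1⊕1⊕1⊕1⊕0⊕1⊕1⊕1⊕0⊕0⊕0⊕0⊕1⊕0⊕0 = 1
s16 (pos 16,17,18,19,20,21,22,23,24,25,26,27,28,29,30,31): 0⊕1⊕1⊕1⊕1⊕0⊕0⊕1⊕1⊕0⊕0⊕0⊕0⊕1⊕0⊕0 = 1
Syndrome s16…s1 = 11110 → error at position 30.
Flip position 30: 0101110111110110111100110000100 → 0101110111110110111100110000110

0101110111110110111100110000110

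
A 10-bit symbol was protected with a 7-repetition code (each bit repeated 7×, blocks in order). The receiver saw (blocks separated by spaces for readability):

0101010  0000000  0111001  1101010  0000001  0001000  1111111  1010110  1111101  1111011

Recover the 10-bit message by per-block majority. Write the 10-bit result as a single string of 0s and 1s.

0011001111

Block 1 (0101010): 3 ones → 0
Block 2 (0000000): 0 ones → 0
Block 3 (0111001): 4 ones → 1
Block 4 (1101010): 4 ones → 1
Block 5 (0000001): 1 one → 0
Block 6 (0001000): 1 one → 0
Block 7 (1111111): 7 ones → 1
Block 8 (1010110): 4 ones → 1
Block 9 (1111101): 6 ones → 1
Block 10 (1111011): 6 ones → 1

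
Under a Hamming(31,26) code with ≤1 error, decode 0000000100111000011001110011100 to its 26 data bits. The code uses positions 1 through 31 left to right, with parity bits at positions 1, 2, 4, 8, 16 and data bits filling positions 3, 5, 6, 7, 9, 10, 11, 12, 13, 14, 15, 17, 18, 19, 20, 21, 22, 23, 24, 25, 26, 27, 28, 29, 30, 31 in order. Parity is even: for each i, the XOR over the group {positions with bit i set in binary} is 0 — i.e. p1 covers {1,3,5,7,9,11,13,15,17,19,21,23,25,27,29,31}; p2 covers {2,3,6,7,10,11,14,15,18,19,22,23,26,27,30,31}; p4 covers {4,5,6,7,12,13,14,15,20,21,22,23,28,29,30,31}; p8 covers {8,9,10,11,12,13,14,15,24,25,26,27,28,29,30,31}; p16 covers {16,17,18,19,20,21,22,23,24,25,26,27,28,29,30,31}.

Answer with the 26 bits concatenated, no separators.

00000011100011001110011100

s1 (pos 1,3,5,7,9,11,13,15,17,19,21,23,25,27,29,31): 0⊕0⊕0⊕0⊕0⊕1⊕1⊕0⊕0⊕1⊕0⊕1⊕0⊕1⊕1⊕0 = 0
s2 (pos 2,3,6,7,10,11,14,15,18,19,22,23,26,27,30,31): 0⊕0⊕0⊕0⊕0⊕1⊕0⊕0⊕1⊕1⊕1⊕1⊕0⊕1⊕0⊕0 = 0
s4 (pos 4,5,6,7,12,13,14,15,20,21,22,23,28,29,30,31): 0⊕0⊕0⊕0⊕1⊕1⊕0⊕0⊕0⊕0⊕1⊕1⊕1⊕1⊕0⊕0 = 0
s8 (pos 8,9,10,11,12,13,14,15,24,25,26,27,28,29,30,31): 1⊕0⊕0⊕1⊕1⊕1⊕0⊕0⊕1⊕0⊕0⊕1⊕1⊕1⊕0⊕0 = 0
s16 (pos 16,17,18,19,20,21,22,23,24,25,26,27,28,29,30,31): 0⊕0⊕1⊕1⊕0⊕0⊕1⊕1⊕1⊕0⊕0⊕1⊕1⊕1⊕0⊕0 = 0
Syndrome s16…s1 = 00000 → no error.
Read data bits from positions 3,5,6,7,9,10,11,12,13,14,15,17,18,19,20,21,22,23,24,25,26,27,28,29,30,31: 00000011100011001110011100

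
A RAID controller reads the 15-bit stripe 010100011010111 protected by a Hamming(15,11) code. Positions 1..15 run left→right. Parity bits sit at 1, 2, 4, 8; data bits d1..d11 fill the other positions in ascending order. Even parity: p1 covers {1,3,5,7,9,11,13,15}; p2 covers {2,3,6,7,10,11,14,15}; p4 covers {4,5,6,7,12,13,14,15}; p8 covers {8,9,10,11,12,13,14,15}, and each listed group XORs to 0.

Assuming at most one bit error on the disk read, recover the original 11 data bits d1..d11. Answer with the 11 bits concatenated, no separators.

s1 (pos 1,3,5,7,9,11,13,15): 0⊕0⊕0⊕0⊕1⊕1⊕1⊕1 = 0
s2 (pos 2,3,6,7,10,11,14,15): 1⊕0⊕0⊕0⊕0⊕1⊕1⊕1 = 0
s4 (pos 4,5,6,7,12,13,14,15): 1⊕0⊕0⊕0⊕0⊕1⊕1⊕1 = 0
s8 (pos 8,9,10,11,12,13,14,15): 1⊕1⊕0⊕1⊕0⊕1⊕1⊕1 = 0
Syndrome s8…s1 = 0000 → no error.
Read data bits from positions 3,5,6,7,9,10,11,12,13,14,15: 00001010111

00001010111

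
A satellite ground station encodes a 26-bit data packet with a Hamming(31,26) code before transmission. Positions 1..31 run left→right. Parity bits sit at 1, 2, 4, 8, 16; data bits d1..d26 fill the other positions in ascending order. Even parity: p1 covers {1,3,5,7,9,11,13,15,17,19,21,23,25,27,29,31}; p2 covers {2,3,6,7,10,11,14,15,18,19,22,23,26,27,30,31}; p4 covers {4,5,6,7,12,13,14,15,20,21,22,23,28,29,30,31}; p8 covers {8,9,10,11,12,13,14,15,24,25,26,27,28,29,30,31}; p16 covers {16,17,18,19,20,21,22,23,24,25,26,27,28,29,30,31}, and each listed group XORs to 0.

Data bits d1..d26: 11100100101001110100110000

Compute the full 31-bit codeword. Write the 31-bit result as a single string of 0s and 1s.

0011110101001010001110100110000

Place data at non-parity positions: p1 p2 1 p4 1 1 0 p8 0 1 0 0 1 0 1 p16 0 0 1 1 1 0 1 0 0 1 1 0 0 0 0
p1 (pos 1,3,5,7,9,11,13,15,17,19,21,23,25,27,29,31): XOR of data positions = 1⊕1⊕0⊕0⊕0⊕1⊕1⊕0⊕1⊕1⊕1⊕0⊕1⊕0⊕0 = 0
p2 (pos 2,3,6,7,10,11,14,15,18,19,22,23,26,27,30,31): XOR of data positions = 1⊕1⊕0⊕1⊕0⊕0⊕1⊕0⊕1⊕0⊕1⊕1⊕1⊕0⊕0 = 0
p4 (pos 4,5,6,7,12,13,14,15,20,21,22,23,28,29,30,31): XOR of data positions = 1⊕1⊕0⊕0⊕1⊕0⊕1⊕1⊕1⊕0⊕1⊕0⊕0⊕0⊕0 = 1
p8 (pos 8,9,10,11,12,13,14,15,24,25,26,27,28,29,30,31): XOR of data positions = 0⊕1⊕0⊕0⊕1⊕0⊕1⊕0⊕0⊕1⊕1⊕0⊕0⊕0⊕0 = 1
p16 (pos 16,17,18,19,20,21,22,23,24,25,26,27,28,29,30,31): XOR of data positions = 0⊕0⊕1⊕1⊕1⊕0⊕1⊕0⊕0⊕1⊕1⊕0⊕0⊕0⊕0 = 0
Codeword: 0011110101001010001110100110000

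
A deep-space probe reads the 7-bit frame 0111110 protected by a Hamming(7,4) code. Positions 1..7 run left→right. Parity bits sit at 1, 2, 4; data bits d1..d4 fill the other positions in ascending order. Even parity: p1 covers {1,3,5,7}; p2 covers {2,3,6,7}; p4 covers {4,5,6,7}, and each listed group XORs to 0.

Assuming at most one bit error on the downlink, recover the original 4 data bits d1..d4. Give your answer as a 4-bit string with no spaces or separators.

s1 (pos 1,3,5,7): 0⊕1⊕1⊕0 = 0
s2 (pos 2,3,6,7): 1⊕1⊕1⊕0 = 1
s4 (pos 4,5,6,7): 1⊕1⊕1⊕0 = 1
Syndrome s4…s1 = 110 → error at position 6.
Flip position 6: 0111110 → 0111100
Read data bits from positions 3,5,6,7: 1100

1100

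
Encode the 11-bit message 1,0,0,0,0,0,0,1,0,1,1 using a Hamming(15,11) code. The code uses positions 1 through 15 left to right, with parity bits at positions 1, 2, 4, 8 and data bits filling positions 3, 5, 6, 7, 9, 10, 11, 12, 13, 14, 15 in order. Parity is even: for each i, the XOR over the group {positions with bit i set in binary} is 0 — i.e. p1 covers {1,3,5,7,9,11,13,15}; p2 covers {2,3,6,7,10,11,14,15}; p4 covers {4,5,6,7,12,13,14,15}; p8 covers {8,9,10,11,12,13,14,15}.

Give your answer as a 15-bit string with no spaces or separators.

Place data at non-parity positions: p1 p2 1 p4 0 0 0 p8 0 0 0 1 0 1 1
p1 (pos 1,3,5,7,9,11,13,15): XOR of data positions = 1⊕0⊕0⊕0⊕0⊕0⊕1 = 0
p2 (pos 2,3,6,7,10,11,14,15): XOR of data positions = 1⊕0⊕0⊕0⊕0⊕1⊕1 = 1
p4 (pos 4,5,6,7,12,13,14,15): XOR of data positions = 0⊕0⊕0⊕1⊕0⊕1⊕1 = 1
p8 (pos 8,9,10,11,12,13,14,15): XOR of data positions = 0⊕0⊕0⊕1⊕0⊕1⊕1 = 1
Codeword: 011100010001011

011100010001011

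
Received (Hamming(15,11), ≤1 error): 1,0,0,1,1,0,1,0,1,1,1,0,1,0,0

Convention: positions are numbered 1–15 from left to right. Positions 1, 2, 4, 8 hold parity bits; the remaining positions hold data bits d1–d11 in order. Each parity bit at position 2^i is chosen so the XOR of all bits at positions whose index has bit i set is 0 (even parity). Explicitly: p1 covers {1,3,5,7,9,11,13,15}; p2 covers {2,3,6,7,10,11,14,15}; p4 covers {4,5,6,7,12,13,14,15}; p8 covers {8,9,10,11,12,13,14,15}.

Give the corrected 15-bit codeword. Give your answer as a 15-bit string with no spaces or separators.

s1 (pos 1,3,5,7,9,11,13,15): 1⊕0⊕1⊕1⊕1⊕1⊕1⊕0 = 0
s2 (pos 2,3,6,7,10,11,14,15): 0⊕0⊕0⊕1⊕1⊕1⊕0⊕0 = 1
s4 (pos 4,5,6,7,12,13,14,15): 1⊕1⊕0⊕1⊕0⊕1⊕0⊕0 = 0
s8 (pos 8,9,10,11,12,13,14,15): 0⊕1⊕1⊕1⊕0⊕1⊕0⊕0 = 0
Syndrome s8…s1 = 0010 → error at position 2.
Flip position 2: 100110101110100 → 110110101110100

110110101110100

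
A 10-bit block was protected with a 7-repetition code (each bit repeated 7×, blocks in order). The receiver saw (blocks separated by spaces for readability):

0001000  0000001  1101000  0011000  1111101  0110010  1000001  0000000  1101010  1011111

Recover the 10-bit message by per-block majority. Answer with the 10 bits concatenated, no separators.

Block 1 (0001000): 1 one → 0
Block 2 (0000001): 1 one → 0
Block 3 (1101000): 3 ones → 0
Block 4 (0011000): 2 ones → 0
Block 5 (1111101): 6 ones → 1
Block 6 (0110010): 3 ones → 0
Block 7 (1000001): 2 ones → 0
Block 8 (0000000): 0 ones → 0
Block 9 (1101010): 4 ones → 1
Block 10 (1011111): 6 ones → 1

0000100011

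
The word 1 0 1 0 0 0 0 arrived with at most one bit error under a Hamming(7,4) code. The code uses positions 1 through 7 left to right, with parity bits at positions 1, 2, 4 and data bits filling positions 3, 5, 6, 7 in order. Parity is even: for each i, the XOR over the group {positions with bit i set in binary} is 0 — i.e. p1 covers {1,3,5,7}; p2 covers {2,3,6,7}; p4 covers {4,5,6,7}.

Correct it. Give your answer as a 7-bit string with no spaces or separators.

s1 (pos 1,3,5,7): 1⊕1⊕0⊕0 = 0
s2 (pos 2,3,6,7): 0⊕1⊕0⊕0 = 1
s4 (pos 4,5,6,7): 0⊕0⊕0⊕0 = 0
Syndrome s4…s1 = 010 → error at position 2.
Flip position 2: 1010000 → 1110000

1110000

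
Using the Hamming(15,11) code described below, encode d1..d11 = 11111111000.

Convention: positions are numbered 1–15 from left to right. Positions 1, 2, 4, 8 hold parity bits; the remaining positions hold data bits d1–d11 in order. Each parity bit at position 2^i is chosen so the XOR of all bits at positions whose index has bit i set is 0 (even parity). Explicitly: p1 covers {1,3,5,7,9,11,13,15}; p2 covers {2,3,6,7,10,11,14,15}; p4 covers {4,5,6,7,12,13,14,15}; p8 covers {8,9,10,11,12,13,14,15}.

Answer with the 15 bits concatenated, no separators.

111011101111000

Place data at non-parity positions: p1 p2 1 p4 1 1 1 p8 1 1 1 1 0 0 0
p1 (pos 1,3,5,7,9,11,13,15): XOR of data positions = 1⊕1⊕1⊕1⊕1⊕0⊕0 = 1
p2 (pos 2,3,6,7,10,11,14,15): XOR of data positions = 1⊕1⊕1⊕1⊕1⊕0⊕0 = 1
p4 (pos 4,5,6,7,12,13,14,15): XOR of data positions = 1⊕1⊕1⊕1⊕0⊕0⊕0 = 0
p8 (pos 8,9,10,11,12,13,14,15): XOR of data positions = 1⊕1⊕1⊕1⊕0⊕0⊕0 = 0
Codeword: 111011101111000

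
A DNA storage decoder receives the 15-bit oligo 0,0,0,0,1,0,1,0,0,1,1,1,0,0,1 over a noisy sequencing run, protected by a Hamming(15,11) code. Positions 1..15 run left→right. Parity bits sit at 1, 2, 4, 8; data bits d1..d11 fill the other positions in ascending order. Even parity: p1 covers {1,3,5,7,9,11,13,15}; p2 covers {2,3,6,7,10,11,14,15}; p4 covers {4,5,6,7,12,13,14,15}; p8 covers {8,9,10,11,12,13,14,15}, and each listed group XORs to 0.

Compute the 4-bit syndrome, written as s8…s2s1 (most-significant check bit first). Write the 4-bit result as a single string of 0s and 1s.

s1 (pos 1,3,5,7,9,11,13,15): 0⊕0⊕1⊕1⊕0⊕1⊕0⊕1 = 0
s2 (pos 2,3,6,7,10,11,14,15): 0⊕0⊕0⊕1⊕1⊕1⊕0⊕1 = 0
s4 (pos 4,5,6,7,12,13,14,15): 0⊕1⊕0⊕1⊕1⊕0⊕0⊕1 = 0
s8 (pos 8,9,10,11,12,13,14,15): 0⊕0⊕1⊕1⊕1⊕0⊕0⊕1 = 0
Syndrome s8…s1 = 0000 → no error.

0000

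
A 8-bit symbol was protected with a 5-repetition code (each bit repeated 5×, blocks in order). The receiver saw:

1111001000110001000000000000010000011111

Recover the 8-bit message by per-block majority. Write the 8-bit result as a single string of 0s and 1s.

Block 1 (11110): 4 ones → 1
Block 2 (01000): 1 one → 0
Block 3 (11000): 2 ones → 0
Block 4 (10000): 1 one → 0
Block 5 (00000): 0 ones → 0
Block 6 (00001): 1 one → 0
Block 7 (00000): 0 ones → 0
Block 8 (11111): 5 ones → 1

10000001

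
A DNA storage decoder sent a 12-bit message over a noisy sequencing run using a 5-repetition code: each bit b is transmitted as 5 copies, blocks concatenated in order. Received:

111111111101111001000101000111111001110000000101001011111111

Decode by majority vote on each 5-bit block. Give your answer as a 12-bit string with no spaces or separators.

111001110011

Block 1 (11111): 5 ones → 1
Block 2 (11111): 5 ones → 1
Block 3 (01111): 4 ones → 1
Block 4 (00100): 1 one → 0
Block 5 (01010): 2 ones → 0
Block 6 (00111): 3 ones → 1
Block 7 (11100): 3 ones → 1
Block 8 (11100): 3 ones → 1
Block 9 (00000): 0 ones → 0
Block 10 (10100): 2 ones → 0
Block 11 (10111): 4 ones → 1
Block 12 (11111): 5 ones → 1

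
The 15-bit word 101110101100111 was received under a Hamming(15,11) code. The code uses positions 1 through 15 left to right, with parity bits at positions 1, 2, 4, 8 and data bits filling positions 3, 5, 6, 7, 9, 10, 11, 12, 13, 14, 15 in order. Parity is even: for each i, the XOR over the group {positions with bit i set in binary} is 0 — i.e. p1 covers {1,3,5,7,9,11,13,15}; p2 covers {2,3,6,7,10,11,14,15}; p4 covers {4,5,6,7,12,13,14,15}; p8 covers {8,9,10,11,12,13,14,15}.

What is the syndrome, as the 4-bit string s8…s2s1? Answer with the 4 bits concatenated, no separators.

1011

s1 (pos 1,3,5,7,9,11,13,15): 1⊕1⊕1⊕1⊕1⊕0⊕1⊕1 = 1
s2 (pos 2,3,6,7,10,11,14,15): 0⊕1⊕0⊕1⊕1⊕0⊕1⊕1 = 1
s4 (pos 4,5,6,7,12,13,14,15): 1⊕1⊕0⊕1⊕0⊕1⊕1⊕1 = 0
s8 (pos 8,9,10,11,12,13,14,15): 0⊕1⊕1⊕0⊕0⊕1⊕1⊕1 = 1
Syndrome s8…s1 = 1011 → error at position 11.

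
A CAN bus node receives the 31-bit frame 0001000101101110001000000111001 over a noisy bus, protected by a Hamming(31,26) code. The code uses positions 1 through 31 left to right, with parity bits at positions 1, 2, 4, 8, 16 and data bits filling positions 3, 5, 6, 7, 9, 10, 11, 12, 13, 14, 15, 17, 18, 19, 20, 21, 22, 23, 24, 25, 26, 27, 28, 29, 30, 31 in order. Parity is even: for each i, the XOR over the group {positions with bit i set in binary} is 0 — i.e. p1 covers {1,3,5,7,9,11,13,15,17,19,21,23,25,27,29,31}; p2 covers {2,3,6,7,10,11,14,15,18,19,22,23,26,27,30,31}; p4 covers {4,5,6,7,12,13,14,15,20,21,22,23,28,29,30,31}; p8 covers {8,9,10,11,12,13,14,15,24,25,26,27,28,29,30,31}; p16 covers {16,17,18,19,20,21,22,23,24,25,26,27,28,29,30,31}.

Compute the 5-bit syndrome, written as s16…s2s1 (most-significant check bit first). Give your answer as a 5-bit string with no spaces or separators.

s1 (pos 1,3,5,7,9,11,13,15,17,19,21,23,25,27,29,31): 0⊕0⊕0⊕0⊕0⊕1⊕1⊕1⊕0⊕1⊕0⊕0⊕0⊕1⊕0⊕1 = 0
s2 (pos 2,3,6,7,10,11,14,15,18,19,22,23,26,27,30,31): 0⊕0⊕0⊕0⊕1⊕1⊕1⊕1⊕0⊕1⊕0⊕0⊕1⊕1⊕0⊕1 = 0
s4 (pos 4,5,6,7,12,13,14,15,20,21,22,23,28,29,30,31): 1⊕0⊕0⊕0⊕0⊕1⊕1⊕1⊕0⊕0⊕0⊕0⊕1⊕0⊕0⊕1 = 0
s8 (pos 8,9,10,11,12,13,14,15,24,25,26,27,28,29,30,31): 1⊕0⊕1⊕1⊕0⊕1⊕1⊕1⊕0⊕0⊕1⊕1⊕1⊕0⊕0⊕1 = 0
s16 (pos 16,17,18,19,20,21,22,23,24,25,26,27,28,29,30,31): 0⊕0⊕0⊕1⊕0⊕0⊕0⊕0⊕0⊕0⊕1⊕1⊕1⊕0⊕0⊕1 = 1
Syndrome s16…s1 = 10000 → error at position 16.

10000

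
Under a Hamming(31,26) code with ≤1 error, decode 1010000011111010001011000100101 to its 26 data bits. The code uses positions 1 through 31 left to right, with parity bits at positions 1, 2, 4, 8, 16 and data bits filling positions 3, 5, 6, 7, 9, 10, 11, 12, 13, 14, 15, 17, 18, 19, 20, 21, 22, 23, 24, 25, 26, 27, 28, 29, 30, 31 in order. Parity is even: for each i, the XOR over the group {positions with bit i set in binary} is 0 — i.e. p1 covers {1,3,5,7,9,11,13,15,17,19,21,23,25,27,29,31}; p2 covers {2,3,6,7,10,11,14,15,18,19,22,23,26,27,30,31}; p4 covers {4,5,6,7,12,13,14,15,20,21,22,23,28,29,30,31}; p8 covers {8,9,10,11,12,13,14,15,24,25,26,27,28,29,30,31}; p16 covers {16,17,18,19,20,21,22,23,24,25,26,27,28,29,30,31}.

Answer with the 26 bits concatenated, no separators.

s1 (pos 1,3,5,7,9,11,13,15,17,19,21,23,25,27,29,31): 1⊕1⊕0⊕0⊕1⊕1⊕1⊕1⊕0⊕1⊕1⊕0⊕0⊕0⊕1⊕1 = 0
s2 (pos 2,3,6,7,10,11,14,15,18,19,22,23,26,27,30,31): 0⊕1⊕0⊕0⊕1⊕1⊕0⊕1⊕0⊕1⊕1⊕0⊕1⊕0⊕0⊕1 = 0
s4 (pos 4,5,6,7,12,13,14,15,20,21,22,23,28,29,30,31): 0⊕0⊕0⊕0⊕1⊕1⊕0⊕1⊕0⊕1⊕1⊕0⊕0⊕1⊕0⊕1 = 1
s8 (pos 8,9,10,11,12,13,14,15,24,25,26,27,28,29,30,31): 0⊕1⊕1⊕1⊕1⊕1⊕0⊕1⊕0⊕0⊕1⊕0⊕0⊕1⊕0⊕1 = 1
s16 (pos 16,17,18,19,20,21,22,23,24,25,26,27,28,29,30,31): 0⊕0⊕0⊕1⊕0⊕1⊕1⊕0⊕0⊕0⊕1⊕0⊕0⊕1⊕0⊕1 = 0
Syndrome s16…s1 = 01100 → error at position 12.
Flip position 12: 1010000011111010001011000100101 → 1010000011101010001011000100101
Read data bits from positions 3,5,6,7,9,10,11,12,13,14,15,17,18,19,20,21,22,23,24,25,26,27,28,29,30,31: 10001110101001011000100101

10001110101001011000100101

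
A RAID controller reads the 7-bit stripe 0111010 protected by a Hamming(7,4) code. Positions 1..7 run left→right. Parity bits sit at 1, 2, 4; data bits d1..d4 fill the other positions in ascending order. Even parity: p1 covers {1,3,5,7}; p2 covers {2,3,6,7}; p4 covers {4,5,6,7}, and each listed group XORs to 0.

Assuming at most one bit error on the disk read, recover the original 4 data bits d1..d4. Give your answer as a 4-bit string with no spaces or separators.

s1 (pos 1,3,5,7): 0⊕1⊕0⊕0 = 1
s2 (pos 2,3,6,7): 1⊕1⊕1⊕0 = 1
s4 (pos 4,5,6,7): 1⊕0⊕1⊕0 = 0
Syndrome s4…s1 = 011 → error at position 3.
Flip position 3: 0111010 → 0101010
Read data bits from positions 3,5,6,7: 0010

0010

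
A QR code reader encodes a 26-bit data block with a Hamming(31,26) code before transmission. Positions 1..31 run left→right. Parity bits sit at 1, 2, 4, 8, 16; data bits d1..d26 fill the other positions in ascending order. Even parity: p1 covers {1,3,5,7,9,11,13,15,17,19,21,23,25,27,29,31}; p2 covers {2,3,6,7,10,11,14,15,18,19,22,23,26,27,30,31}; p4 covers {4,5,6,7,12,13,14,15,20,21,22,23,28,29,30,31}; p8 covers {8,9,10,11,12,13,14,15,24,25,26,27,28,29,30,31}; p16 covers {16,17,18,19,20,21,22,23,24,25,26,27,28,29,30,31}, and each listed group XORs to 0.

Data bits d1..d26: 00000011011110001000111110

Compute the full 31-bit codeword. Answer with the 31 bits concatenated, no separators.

Place data at non-parity positions: p1 p2 0 p4 0 0 0 p8 0 0 1 1 0 1 1 p16 1 1 0 0 0 1 0 0 0 1 1 1 1 1 0
p1 (pos 1,3,5,7,9,11,13,15,17,19,21,23,25,27,29,31): XOR of data positions = 0⊕0⊕0⊕0⊕1⊕0⊕1⊕1⊕0⊕0⊕0⊕0⊕1⊕1⊕0 = 1
p2 (pos 2,3,6,7,10,11,14,15,18,19,22,23,26,27,30,31): XOR of data positions = 0⊕0⊕0⊕0⊕1⊕1⊕1⊕1⊕0⊕1⊕0⊕1⊕1⊕1⊕0 = 0
p4 (pos 4,5,6,7,12,13,14,15,20,21,22,23,28,29,30,31): XOR of data positions = 0⊕0⊕0⊕1⊕0⊕1⊕1⊕0⊕0⊕1⊕0⊕1⊕1⊕1⊕0 = 1
p8 (pos 8,9,10,11,12,13,14,15,24,25,26,27,28,29,30,31): XOR of data positions = 0⊕0⊕1⊕1⊕0⊕1⊕1⊕0⊕0⊕1⊕1⊕1⊕1⊕1⊕0 = 1
p16 (pos 16,17,18,19,20,21,22,23,24,25,26,27,28,29,30,31): XOR of data positions = 1⊕1⊕0⊕0⊕0⊕1⊕0⊕0⊕0⊕1⊕1⊕1⊕1⊕1⊕0 = 0
Codeword: 1001000100110110110001000111110

1001000100110110110001000111110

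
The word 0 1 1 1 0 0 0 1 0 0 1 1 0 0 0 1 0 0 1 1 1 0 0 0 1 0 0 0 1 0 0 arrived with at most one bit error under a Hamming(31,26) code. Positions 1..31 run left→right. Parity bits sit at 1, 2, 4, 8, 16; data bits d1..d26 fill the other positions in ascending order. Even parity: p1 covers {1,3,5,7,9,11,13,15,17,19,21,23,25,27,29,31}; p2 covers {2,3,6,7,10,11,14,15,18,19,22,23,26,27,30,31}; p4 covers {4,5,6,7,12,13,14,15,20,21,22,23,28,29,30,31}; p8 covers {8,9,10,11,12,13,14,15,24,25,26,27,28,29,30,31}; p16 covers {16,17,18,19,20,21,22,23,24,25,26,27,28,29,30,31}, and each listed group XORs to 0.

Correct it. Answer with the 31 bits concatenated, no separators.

0111000100100001001110001000100

s1 (pos 1,3,5,7,9,11,13,15,17,19,21,23,25,27,29,31): 0⊕1⊕0⊕0⊕0⊕1⊕0⊕0⊕0⊕1⊕1⊕0⊕1⊕0⊕1⊕0 = 0
s2 (pos 2,3,6,7,10,11,14,15,18,19,22,23,26,27,30,31): 1⊕1⊕0⊕0⊕0⊕1⊕0⊕0⊕0⊕1⊕0⊕0⊕0⊕0⊕0⊕0 = 0
s4 (pos 4,5,6,7,12,13,14,15,20,21,22,23,28,29,30,31): 1⊕0⊕0⊕0⊕1⊕0⊕0⊕0⊕1⊕1⊕0⊕0⊕0⊕1⊕0⊕0 = 1
s8 (pos 8,9,10,11,12,13,14,15,24,25,26,27,28,29,30,31): 1⊕0⊕0⊕1⊕1⊕0⊕0⊕0⊕0⊕1⊕0⊕0⊕0⊕1⊕0⊕0 = 1
s16 (pos 16,17,18,19,20,21,22,23,24,25,26,27,28,29,30,31): 1⊕0⊕0⊕1⊕1⊕1⊕0⊕0⊕0⊕1⊕0⊕0⊕0⊕1⊕0⊕0 = 0
Syndrome s16…s1 = 01100 → error at position 12.
Flip position 12: 0111000100110001001110001000100 → 0111000100100001001110001000100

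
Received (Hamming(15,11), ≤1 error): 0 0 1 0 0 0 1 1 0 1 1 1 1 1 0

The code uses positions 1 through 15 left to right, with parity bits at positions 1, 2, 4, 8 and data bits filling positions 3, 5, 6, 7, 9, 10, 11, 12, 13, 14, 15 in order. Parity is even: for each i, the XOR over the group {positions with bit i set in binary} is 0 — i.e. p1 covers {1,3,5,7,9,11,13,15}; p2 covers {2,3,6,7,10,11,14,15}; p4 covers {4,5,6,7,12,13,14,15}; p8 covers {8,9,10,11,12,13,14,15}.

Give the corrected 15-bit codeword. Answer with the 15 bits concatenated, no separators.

011000110111110

s1 (pos 1,3,5,7,9,11,13,15): 0⊕1⊕0⊕1⊕0⊕1⊕1⊕0 = 0
s2 (pos 2,3,6,7,10,11,14,15): 0⊕1⊕0⊕1⊕1⊕1⊕1⊕0 = 1
s4 (pos 4,5,6,7,12,13,14,15): 0⊕0⊕0⊕1⊕1⊕1⊕1⊕0 = 0
s8 (pos 8,9,10,11,12,13,14,15): 1⊕0⊕1⊕1⊕1⊕1⊕1⊕0 = 0
Syndrome s8…s1 = 0010 → error at position 2.
Flip position 2: 001000110111110 → 011000110111110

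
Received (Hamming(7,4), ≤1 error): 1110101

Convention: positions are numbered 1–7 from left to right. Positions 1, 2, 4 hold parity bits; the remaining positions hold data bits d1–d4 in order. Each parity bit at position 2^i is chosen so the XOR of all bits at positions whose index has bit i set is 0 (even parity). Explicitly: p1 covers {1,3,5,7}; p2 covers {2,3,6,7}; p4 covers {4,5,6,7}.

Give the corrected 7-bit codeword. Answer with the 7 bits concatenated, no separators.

1010101

s1 (pos 1,3,5,7): 1⊕1⊕1⊕1 = 0
s2 (pos 2,3,6,7): 1⊕1⊕0⊕1 = 1
s4 (pos 4,5,6,7): 0⊕1⊕0⊕1 = 0
Syndrome s4…s1 = 010 → error at position 2.
Flip position 2: 1110101 → 1010101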